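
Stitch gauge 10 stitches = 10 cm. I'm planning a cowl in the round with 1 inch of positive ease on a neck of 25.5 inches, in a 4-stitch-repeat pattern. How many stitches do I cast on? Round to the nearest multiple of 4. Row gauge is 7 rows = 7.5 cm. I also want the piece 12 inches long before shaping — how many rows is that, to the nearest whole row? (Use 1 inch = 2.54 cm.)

Finished = 25.5 + 1 = 26.5 inches.
26.5 inches × 2.54 = 67.31 cm.
10/10 = 1 sts per cm; 67.31 × 1 = 67.31 sts.
Nearest multiple of 4 → 68.
12 inches = 30.48 cm; × 0.933 = 28.45 → 28 rows.

Cast on 68 stitches; work 28 rows.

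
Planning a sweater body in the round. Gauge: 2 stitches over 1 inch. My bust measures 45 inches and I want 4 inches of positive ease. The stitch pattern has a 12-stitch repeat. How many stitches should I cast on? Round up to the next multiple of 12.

Finished = 45 + 4 = 49 inches.
2 / 1 = 2 sts/in.
49 × 2 = 98.00 sts.
Next multiple of 12: 108.

CO 108 sts.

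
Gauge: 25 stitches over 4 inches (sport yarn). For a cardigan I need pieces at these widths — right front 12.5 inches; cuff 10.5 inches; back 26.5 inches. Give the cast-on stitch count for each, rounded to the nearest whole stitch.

right front 78; cuff 66; back 166.

Rate = 25/4 = 6.25 sts per in.
right front: 12.5 × 6.25 = 78.12 → 78.
cuff: 10.5 × 6.25 = 65.62 → 66.
back: 26.5 × 6.25 = 165.62 → 166.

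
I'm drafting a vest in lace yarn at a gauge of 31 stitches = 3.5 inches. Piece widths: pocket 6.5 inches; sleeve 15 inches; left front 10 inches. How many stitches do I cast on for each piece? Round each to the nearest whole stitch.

pocket 58; sleeve 133; left front 89.

Rate = 31/3.5 = 8.857 sts per in.
pocket: 6.5 × 8.857 = 57.57 → 58.
sleeve: 15 × 8.857 = 132.86 → 133.
left front: 10 × 8.857 = 88.57 → 89.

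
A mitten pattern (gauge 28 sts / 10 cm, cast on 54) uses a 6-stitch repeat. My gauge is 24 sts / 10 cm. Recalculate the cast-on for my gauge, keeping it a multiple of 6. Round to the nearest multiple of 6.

54 × 24 / 28 = 46.29.
Nearest multiple of 6: 48.

48 stitches.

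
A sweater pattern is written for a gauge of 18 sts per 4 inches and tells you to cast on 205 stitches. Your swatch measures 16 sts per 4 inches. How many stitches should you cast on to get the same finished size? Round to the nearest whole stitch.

182 stitches.

Scale factor = 16 / 18 = 0.889.
205 × 16 / 18 = 182.22 sts.
→ 182 sts.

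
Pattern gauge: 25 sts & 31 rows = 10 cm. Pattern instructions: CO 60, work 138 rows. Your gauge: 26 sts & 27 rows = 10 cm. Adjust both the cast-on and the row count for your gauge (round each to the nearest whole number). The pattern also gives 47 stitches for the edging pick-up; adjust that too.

Cast on 62 stitches; work 120 rows; edging pick-up 49 stitches.

Stitches: 60 × 26/25 = 62.40 → 62.
Rows: 138 × 27/31 = 120.19 → 120.
edging pick-up: 47 × 26/25 = 48.88 → 49.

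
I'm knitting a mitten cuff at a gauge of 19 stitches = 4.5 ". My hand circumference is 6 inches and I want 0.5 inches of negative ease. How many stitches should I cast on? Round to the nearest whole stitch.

Finished = 6 − 0.5 = 5.5 in.
19 / 4.5 = 4.222 sts per inch.
5.50 × 4.222 = 23.22 sts.
→ 23 sts.

23 stitches.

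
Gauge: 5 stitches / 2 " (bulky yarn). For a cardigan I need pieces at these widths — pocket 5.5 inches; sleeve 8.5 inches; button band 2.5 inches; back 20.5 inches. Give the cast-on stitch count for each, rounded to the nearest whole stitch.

Rate = 5/2 = 2.5 sts per in.
pocket: 5.5 × 2.5 = 13.75 → 14.
sleeve: 8.5 × 2.5 = 21.25 → 21.
button band: 2.5 × 2.5 = 6.25 → 6.
back: 20.5 × 2.5 = 51.25 → 51.

pocket 14; sleeve 21; button band 6; back 51.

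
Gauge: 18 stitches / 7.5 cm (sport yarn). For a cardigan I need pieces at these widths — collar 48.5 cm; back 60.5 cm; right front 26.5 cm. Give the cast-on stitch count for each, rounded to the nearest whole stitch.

collar 116; back 145; right front 64.

Rate = 18/7.5 = 2.4 sts per cm.
collar: 48.5 × 2.4 = 116.40 → 116.
back: 60.5 × 2.4 = 145.20 → 145.
right front: 26.5 × 2.4 = 63.60 → 64.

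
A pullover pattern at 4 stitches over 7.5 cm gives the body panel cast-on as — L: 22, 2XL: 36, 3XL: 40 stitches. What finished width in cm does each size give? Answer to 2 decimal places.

L 41.25 cm; 2XL 67.50 cm; 3XL 75.00 cm.

4/7.5 = 0.533 sts per cm.
L: 22 / 0.533 = 41.250 → 41.25 cm.
2XL: 36 / 0.533 = 67.500 → 67.50 cm.
3XL: 40 / 0.533 = 75.000 → 75.00 cm.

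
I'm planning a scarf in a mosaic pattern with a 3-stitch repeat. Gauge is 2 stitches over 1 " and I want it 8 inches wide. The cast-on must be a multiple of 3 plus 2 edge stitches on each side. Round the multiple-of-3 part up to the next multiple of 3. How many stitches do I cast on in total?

2 / 1 = 2 sts per inch.
8 × 2 = 16.00 sts.
Less 4 edge sts → 12.00 for the repeat.
Next multiple of 3: 12.
Add back 4 edge sts → 16.

CO 16 sts.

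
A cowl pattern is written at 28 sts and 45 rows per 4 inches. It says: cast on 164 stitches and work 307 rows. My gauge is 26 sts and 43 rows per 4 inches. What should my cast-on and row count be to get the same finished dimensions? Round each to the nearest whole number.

Cast on 152 stitches; work 293 rows.

Stitches: 164 × 26/28 = 152.29 → 152.
Rows: 307 × 43/45 = 293.36 → 293.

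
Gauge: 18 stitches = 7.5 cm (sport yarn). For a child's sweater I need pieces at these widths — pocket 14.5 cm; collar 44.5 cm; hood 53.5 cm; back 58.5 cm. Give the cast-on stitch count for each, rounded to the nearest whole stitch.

Rate = 18/7.5 = 2.4 sts per cm.
pocket: 14.5 × 2.4 = 34.80 → 35.
collar: 44.5 × 2.4 = 106.80 → 107.
hood: 53.5 × 2.4 = 128.40 → 128.
back: 58.5 × 2.4 = 140.40 → 140.

pocket 35; collar 107; hood 128; back 140.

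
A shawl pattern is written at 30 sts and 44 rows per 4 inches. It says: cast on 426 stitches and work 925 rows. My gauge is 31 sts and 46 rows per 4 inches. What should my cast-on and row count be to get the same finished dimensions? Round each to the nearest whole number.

Cast on 440 stitches; work 967 rows.

Stitches: 426 × 31/30 = 440.20 → 440.
Rows: 925 × 46/44 = 967.05 → 967.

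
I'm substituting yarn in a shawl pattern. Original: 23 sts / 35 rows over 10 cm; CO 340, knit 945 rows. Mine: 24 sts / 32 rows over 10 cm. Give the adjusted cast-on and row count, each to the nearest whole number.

Cast on 355 stitches; work 864 rows.

Stitches: 340 × 24/23 = 354.78 → 355.
Rows: 945 × 32/35 = 864.00 → 864.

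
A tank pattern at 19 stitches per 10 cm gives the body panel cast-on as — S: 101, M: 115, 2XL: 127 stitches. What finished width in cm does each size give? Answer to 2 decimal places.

19/10 = 1.9 sts per cm.
S: 101 / 1.9 = 53.158 → 53.16 cm.
M: 115 / 1.9 = 60.526 → 60.53 cm.
2XL: 127 / 1.9 = 66.842 → 66.84 cm.

S 53.16 cm; M 60.53 cm; 2XL 66.84 cm.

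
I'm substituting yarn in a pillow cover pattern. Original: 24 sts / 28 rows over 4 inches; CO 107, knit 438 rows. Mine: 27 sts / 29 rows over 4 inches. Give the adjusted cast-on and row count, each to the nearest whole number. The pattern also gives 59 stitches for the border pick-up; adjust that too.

Cast on 120 stitches; work 454 rows; border pick-up 66 stitches.

Stitches: 107 × 27/24 = 120.38 → 120.
Rows: 438 × 29/28 = 453.64 → 454.
border pick-up: 59 × 27/24 = 66.38 → 66.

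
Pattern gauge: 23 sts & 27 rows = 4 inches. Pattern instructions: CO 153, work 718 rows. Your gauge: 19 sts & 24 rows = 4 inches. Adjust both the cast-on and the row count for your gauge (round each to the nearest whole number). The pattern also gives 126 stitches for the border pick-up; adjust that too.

Cast on 126 stitches; work 638 rows; border pick-up 104 stitches.

Stitches: 153 × 19/23 = 126.39 → 126.
Rows: 718 × 24/27 = 638.22 → 638.
border pick-up: 126 × 19/23 = 104.09 → 104.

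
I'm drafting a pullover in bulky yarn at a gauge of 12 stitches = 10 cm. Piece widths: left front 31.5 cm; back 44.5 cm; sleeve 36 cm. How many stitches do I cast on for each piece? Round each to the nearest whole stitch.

Rate = 12/10 = 1.2 sts per cm.
left front: 31.5 × 1.2 = 37.80 → 38.
back: 44.5 × 1.2 = 53.40 → 53.
sleeve: 36 × 1.2 = 43.20 → 43.

left front 38; back 53; sleeve 43.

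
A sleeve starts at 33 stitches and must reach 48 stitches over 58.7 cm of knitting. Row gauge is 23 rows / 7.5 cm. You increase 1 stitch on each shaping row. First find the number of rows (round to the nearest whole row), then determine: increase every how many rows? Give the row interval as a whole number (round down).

Increase every 12th row.

Rows = 58.7 × 3.067 = 180.0 → 180 rows.
Stitches to add: 15 → 15 shaping rows (at 1 st each).
180 / 15 = 12.00 → every 12 rows.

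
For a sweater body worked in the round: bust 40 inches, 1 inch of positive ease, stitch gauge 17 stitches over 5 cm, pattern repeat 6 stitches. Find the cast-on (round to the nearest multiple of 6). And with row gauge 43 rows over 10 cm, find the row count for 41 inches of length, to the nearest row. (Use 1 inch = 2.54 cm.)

Finished = 40 + 1 = 41 inches.
41 inches × 2.54 = 104.14 cm.
17/5 = 3.4 sts per cm; 104.14 × 3.4 = 354.08 sts.
Nearest multiple of 6 → 354.
41 inches = 104.14 cm; × 4.3 = 447.80 → 448 rows.

Cast on 354 stitches; work 448 rows.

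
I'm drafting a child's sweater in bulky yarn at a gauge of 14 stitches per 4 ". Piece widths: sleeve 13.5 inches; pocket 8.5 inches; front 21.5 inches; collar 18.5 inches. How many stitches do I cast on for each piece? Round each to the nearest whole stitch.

sleeve 47; pocket 30; front 75; collar 65.

Rate = 14/4 = 3.5 sts per in.
sleeve: 13.5 × 3.5 = 47.25 → 47.
pocket: 8.5 × 3.5 = 29.75 → 30.
front: 21.5 × 3.5 = 75.25 → 75.
collar: 18.5 × 3.5 = 64.75 → 65.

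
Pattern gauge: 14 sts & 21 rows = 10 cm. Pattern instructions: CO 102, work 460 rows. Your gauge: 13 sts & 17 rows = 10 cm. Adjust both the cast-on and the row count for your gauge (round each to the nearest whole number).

Cast on 95 stitches; work 372 rows.

Stitches: 102 × 13/14 = 94.71 → 95.
Rows: 460 × 17/21 = 372.38 → 372.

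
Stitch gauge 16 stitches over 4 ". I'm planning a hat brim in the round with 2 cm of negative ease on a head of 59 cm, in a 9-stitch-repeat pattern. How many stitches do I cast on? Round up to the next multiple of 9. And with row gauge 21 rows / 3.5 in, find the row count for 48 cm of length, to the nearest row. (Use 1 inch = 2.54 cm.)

Cast on 90 stitches; work 113 rows.

Finished = 59 − 2 = 57 cm.
57 cm × 1/2.54 = 22.44 inches.
16/4 = 4 sts per in; 22.44 × 4 = 89.76 sts.
Next multiple of 9 → 90.
48 cm = 18.90 inches; × 6 = 113.39 → 113 rows.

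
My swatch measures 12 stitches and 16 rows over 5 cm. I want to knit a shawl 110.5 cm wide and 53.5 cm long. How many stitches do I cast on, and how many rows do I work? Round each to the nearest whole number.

Stitch gauge = 12/5 = 2.4 sts/cm; 110.5 × 2.4 = 265.20 → 265 sts.
Row gauge = 16/5 = 3.2 rows/cm; 53.5 × 3.2 = 171.20 → 171 rows.

Cast on 265 stitches and work 171 rows.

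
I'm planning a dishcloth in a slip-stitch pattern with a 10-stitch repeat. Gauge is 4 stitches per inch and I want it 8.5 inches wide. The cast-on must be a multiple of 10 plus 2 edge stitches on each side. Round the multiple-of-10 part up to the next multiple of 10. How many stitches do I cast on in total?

4 / 1 = 4 sts per inch.
8.5 × 4 = 34.00 sts.
Less 4 edge sts → 30.00 for the repeat.
Next multiple of 10: 30.
Add back 4 edge sts → 34.

CO 34 sts.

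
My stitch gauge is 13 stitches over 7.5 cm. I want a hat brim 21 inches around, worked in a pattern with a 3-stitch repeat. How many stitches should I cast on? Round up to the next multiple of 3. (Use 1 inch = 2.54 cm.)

21 in = 21 × 2.54 = 53.34 cm.
13 / 7.5 = 1.733 sts/cm.
53.34 × 1.733 = 92.46 sts.
→ 93.

93 stitches.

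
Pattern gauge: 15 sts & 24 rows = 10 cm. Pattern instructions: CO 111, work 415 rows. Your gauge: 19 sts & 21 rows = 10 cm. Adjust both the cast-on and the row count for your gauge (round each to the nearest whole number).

Stitches: 111 × 19/15 = 140.60 → 141.
Rows: 415 × 21/24 = 363.12 → 363.

Cast on 141 stitches; work 363 rows.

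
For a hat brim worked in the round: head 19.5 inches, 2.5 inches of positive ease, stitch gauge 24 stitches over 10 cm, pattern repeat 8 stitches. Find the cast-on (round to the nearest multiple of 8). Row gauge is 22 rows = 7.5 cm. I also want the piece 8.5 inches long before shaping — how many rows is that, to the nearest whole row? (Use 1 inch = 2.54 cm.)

Finished = 19.5 + 2.5 = 22 inches.
22 inches × 2.54 = 55.88 cm.
24/10 = 2.4 sts per cm; 55.88 × 2.4 = 134.11 sts.
Nearest multiple of 8 → 136.
8.5 inches = 21.59 cm; × 2.933 = 63.33 → 63 rows.

Cast on 136 stitches; work 63 rows.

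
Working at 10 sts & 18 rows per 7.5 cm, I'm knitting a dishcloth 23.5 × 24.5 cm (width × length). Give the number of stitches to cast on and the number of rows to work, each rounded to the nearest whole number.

Cast on 31 stitches and work 59 rows.

Stitch gauge = 10/7.5 = 1.333 sts/cm; 23.5 × 1.333 = 31.33 → 31 sts.
Row gauge = 18/7.5 = 2.4 rows/cm; 24.5 × 2.4 = 58.80 → 59 rows.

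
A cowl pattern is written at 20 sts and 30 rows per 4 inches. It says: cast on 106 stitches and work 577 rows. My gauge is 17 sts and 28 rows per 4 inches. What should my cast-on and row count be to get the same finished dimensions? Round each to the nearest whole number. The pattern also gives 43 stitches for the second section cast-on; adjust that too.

Cast on 90 stitches; work 539 rows; second section cast-on 37 stitches.

Stitches: 106 × 17/20 = 90.10 → 90.
Rows: 577 × 28/30 = 538.53 → 539.
second section cast-on: 43 × 17/20 = 36.55 → 37.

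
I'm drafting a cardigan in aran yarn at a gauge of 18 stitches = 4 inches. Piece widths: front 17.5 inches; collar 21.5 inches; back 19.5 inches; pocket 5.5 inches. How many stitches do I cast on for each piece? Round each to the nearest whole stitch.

front 79; collar 97; back 88; pocket 25.

Rate = 18/4 = 4.5 sts per in.
front: 17.5 × 4.5 = 78.75 → 79.
collar: 21.5 × 4.5 = 96.75 → 97.
back: 19.5 × 4.5 = 87.75 → 88.
pocket: 5.5 × 4.5 = 24.75 → 25.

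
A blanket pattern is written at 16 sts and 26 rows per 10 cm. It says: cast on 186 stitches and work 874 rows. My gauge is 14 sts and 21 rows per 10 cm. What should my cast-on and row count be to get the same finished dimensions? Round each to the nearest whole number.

Stitches: 186 × 14/16 = 162.75 → 163.
Rows: 874 × 21/26 = 705.92 → 706.

Cast on 163 stitches; work 706 rows.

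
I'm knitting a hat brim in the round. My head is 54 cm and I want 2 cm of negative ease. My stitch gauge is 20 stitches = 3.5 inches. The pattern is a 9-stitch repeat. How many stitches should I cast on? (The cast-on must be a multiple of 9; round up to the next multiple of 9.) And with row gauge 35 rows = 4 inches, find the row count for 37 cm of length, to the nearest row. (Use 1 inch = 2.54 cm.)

Cast on 117 stitches; work 127 rows.

Finished = 54 − 2 = 52 cm.
52 cm × 1/2.54 = 20.47 inches.
20/3.5 = 5.714 sts per in; 20.47 × 5.714 = 116.99 sts.
Next multiple of 9 → 117.
37 cm = 14.57 inches; × 8.75 = 127.46 → 127 rows.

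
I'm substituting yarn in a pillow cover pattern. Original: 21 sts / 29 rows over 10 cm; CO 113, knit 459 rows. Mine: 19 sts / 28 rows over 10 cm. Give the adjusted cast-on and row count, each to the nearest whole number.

Cast on 102 stitches; work 443 rows.

Stitches: 113 × 19/21 = 102.24 → 102.
Rows: 459 × 28/29 = 443.17 → 443.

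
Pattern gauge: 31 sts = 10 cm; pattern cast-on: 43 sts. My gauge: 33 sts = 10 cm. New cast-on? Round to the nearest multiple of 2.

Scale factor = 33 / 31 = 1.065.
43 × 33 / 31 = 45.77 sts.
→ 46 sts.

CO 46 sts.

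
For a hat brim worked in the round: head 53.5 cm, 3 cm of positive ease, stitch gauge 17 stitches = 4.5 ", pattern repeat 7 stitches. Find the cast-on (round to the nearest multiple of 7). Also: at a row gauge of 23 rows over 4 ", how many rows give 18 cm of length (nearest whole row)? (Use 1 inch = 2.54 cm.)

Cast on 84 stitches; work 41 rows.

Finished = 53.5 + 3 = 56.5 cm.
56.5 cm × 1/2.54 = 22.24 inches.
17/4.5 = 3.778 sts per in; 22.24 × 3.778 = 84.03 sts.
Nearest multiple of 7 → 84.
18 cm = 7.09 inches; × 5.75 = 40.75 → 41 rows.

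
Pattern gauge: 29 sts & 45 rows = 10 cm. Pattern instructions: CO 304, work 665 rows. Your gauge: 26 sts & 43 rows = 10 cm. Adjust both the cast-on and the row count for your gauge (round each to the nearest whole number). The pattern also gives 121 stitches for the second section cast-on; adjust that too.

Cast on 273 stitches; work 635 rows; second section cast-on 108 stitches.

Stitches: 304 × 26/29 = 272.55 → 273.
Rows: 665 × 43/45 = 635.44 → 635.
second section cast-on: 121 × 26/29 = 108.48 → 108.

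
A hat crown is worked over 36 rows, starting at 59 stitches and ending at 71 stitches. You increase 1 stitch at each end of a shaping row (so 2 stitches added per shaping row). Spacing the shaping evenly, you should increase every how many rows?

Stitches to add: |71 − 59| = 12.
Shaping rows needed: 12 / 2 = 6.
36 rows / 6 = every 6 rows.

Increase every 6th row.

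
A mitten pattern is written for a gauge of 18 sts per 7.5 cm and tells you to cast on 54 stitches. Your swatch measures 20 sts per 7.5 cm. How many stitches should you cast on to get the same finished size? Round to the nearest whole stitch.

Scale factor = 20 / 18 = 1.111.
54 × 20 / 18 = 60.00 sts.

60 stitches.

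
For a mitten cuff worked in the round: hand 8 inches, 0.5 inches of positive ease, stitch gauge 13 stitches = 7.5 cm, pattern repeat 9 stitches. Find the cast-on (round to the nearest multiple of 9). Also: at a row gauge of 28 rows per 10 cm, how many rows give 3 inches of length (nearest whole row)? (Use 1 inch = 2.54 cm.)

Cast on 36 stitches; work 21 rows.

Finished = 8 + 0.5 = 8.5 inches.
8.5 inches × 2.54 = 21.59 cm.
13/7.5 = 1.733 sts per cm; 21.59 × 1.733 = 37.42 sts.
Nearest multiple of 9 → 36.
3 inches = 7.62 cm; × 2.8 = 21.34 → 21 rows.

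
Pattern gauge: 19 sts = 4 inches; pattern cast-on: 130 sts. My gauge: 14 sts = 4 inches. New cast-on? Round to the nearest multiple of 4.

Scale factor = 14 / 19 = 0.737.
130 × 14 / 19 = 95.79 sts.
→ 96 sts.

CO 96 sts.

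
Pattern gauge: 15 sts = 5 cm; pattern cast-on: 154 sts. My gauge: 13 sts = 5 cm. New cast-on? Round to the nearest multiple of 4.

Scale factor = 13 / 15 = 0.867.
154 × 13 / 15 = 133.47 sts.
→ 132 sts.

CO 132 sts.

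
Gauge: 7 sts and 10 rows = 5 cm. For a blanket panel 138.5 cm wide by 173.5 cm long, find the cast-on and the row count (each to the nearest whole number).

Cast on 194 stitches and work 347 rows.

Stitch gauge = 7/5 = 1.4 sts/cm; 138.5 × 1.4 = 193.90 → 194 sts.
Row gauge = 10/5 = 2 rows/cm; 173.5 × 2 = 347.00 → 347 rows.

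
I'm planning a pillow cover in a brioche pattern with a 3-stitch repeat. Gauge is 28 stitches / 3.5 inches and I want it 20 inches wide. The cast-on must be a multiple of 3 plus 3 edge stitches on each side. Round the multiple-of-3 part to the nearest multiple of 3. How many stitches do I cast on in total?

28 / 3.5 = 8 sts per inch.
20 × 8 = 160.00 sts.
Less 6 edge sts → 154.00 for the repeat.
Nearest multiple of 3: 153.
Add back 6 edge sts → 159.

159 stitches.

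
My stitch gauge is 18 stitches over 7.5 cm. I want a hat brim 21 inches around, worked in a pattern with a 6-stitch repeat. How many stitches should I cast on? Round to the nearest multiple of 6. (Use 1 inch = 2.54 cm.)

Cast on 126 stitches.

21 in = 21 × 2.54 = 53.34 cm.
18 / 7.5 = 2.4 sts/cm.
53.34 × 2.4 = 128.02 sts.
→ 126.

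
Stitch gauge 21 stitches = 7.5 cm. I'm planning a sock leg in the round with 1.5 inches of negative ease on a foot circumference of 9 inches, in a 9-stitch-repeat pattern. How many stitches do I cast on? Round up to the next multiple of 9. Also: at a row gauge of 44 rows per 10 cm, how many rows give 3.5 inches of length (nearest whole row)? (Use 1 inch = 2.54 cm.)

Cast on 54 stitches; work 39 rows.

Finished = 9 − 1.5 = 7.5 inches.
7.5 inches × 2.54 = 19.05 cm.
21/7.5 = 2.8 sts per cm; 19.05 × 2.8 = 53.34 sts.
Next multiple of 9 → 54.
3.5 inches = 8.89 cm; × 4.4 = 39.12 → 39 rows.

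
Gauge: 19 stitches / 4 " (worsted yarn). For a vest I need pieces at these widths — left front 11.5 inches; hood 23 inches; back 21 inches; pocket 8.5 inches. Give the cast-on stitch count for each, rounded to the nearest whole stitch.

Rate = 19/4 = 4.75 sts per in.
left front: 11.5 × 4.75 = 54.62 → 55.
hood: 23 × 4.75 = 109.25 → 109.
back: 21 × 4.75 = 99.75 → 100.
pocket: 8.5 × 4.75 = 40.38 → 40.

left front 55; hood 109; back 100; pocket 40.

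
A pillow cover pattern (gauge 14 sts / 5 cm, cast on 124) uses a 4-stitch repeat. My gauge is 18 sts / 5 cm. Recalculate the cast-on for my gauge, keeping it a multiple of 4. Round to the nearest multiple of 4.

160 stitches.

124 × 18 / 14 = 159.43.
Nearest multiple of 4: 160.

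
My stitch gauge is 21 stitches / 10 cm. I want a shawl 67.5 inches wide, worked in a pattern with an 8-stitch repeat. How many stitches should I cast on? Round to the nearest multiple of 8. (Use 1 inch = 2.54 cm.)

Cast on 360 stitches.

67.5 in = 67.5 × 2.54 = 171.45 cm.
21 / 10 = 2.1 sts/cm.
171.45 × 2.1 = 360.05 sts.
→ 360.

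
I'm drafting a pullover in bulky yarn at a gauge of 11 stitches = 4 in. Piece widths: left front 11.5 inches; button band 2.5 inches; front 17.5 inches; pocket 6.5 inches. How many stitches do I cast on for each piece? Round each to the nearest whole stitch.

left front 32; button band 7; front 48; pocket 18.

Rate = 11/4 = 2.75 sts per in.
left front: 11.5 × 2.75 = 31.62 → 32.
button band: 2.5 × 2.75 = 6.88 → 7.
front: 17.5 × 2.75 = 48.12 → 48.
pocket: 6.5 × 2.75 = 17.88 → 18.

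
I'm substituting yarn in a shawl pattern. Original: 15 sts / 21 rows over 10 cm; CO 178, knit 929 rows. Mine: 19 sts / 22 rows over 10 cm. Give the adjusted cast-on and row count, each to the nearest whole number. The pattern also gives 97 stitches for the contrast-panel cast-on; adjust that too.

Stitches: 178 × 19/15 = 225.47 → 225.
Rows: 929 × 22/21 = 973.24 → 973.
contrast-panel cast-on: 97 × 19/15 = 122.87 → 123.

Cast on 225 stitches; work 973 rows; contrast-panel cast-on 123 stitches.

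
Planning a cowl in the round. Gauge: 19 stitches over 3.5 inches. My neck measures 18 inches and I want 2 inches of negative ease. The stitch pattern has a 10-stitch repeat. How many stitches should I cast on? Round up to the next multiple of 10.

Cast on 90 stitches.

Finished = 18 − 2 = 16 inches.
19 / 3.5 = 5.429 sts/in.
16 × 5.429 = 86.86 sts.
Next multiple of 10: 90.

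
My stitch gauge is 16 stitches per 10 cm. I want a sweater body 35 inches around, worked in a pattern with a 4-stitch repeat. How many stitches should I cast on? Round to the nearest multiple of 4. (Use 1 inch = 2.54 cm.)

CO 144 sts.

35 in = 35 × 2.54 = 88.90 cm.
16 / 10 = 1.6 sts/cm.
88.90 × 1.6 = 142.24 sts.
→ 144.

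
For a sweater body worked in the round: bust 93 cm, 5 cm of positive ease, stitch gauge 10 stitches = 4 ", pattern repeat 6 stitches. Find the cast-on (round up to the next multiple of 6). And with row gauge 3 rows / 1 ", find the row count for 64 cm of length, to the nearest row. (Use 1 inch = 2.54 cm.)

Cast on 102 stitches; work 76 rows.

Finished = 93 + 5 = 98 cm.
98 cm × 1/2.54 = 38.58 inches.
10/4 = 2.5 sts per in; 38.58 × 2.5 = 96.46 sts.
Next multiple of 6 → 102.
64 cm = 25.20 inches; × 3 = 75.59 → 76 rows.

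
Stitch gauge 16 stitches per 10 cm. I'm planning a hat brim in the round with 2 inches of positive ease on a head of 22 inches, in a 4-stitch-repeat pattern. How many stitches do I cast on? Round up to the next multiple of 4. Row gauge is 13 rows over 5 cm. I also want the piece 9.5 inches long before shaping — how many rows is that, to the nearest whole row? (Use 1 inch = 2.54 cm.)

Cast on 100 stitches; work 63 rows.

Finished = 22 + 2 = 24 inches.
24 inches × 2.54 = 60.96 cm.
16/10 = 1.6 sts per cm; 60.96 × 1.6 = 97.54 sts.
Next multiple of 4 → 100.
9.5 inches = 24.13 cm; × 2.6 = 62.74 → 63 rows.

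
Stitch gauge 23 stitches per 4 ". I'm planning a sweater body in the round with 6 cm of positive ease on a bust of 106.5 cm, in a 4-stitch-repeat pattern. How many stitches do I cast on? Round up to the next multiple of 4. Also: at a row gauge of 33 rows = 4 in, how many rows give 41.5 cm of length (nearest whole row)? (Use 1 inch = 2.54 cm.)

Finished = 106.5 + 6 = 112.5 cm.
112.5 cm × 1/2.54 = 44.29 inches.
23/4 = 5.75 sts per in; 44.29 × 5.75 = 254.68 sts.
Next multiple of 4 → 256.
41.5 cm = 16.34 inches; × 8.25 = 134.79 → 135 rows.

Cast on 256 stitches; work 135 rows.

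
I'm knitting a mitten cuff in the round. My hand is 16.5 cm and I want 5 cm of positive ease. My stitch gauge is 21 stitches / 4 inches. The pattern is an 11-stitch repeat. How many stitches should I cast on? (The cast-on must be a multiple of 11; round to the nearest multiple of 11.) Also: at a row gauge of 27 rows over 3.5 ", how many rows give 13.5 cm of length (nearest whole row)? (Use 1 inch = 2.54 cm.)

Cast on 44 stitches; work 41 rows.

Finished = 16.5 + 5 = 21.5 cm.
21.5 cm × 1/2.54 = 8.46 inches.
21/4 = 5.25 sts per in; 8.46 × 5.25 = 44.44 sts.
Nearest multiple of 11 → 44.
13.5 cm = 5.31 inches; × 7.714 = 41.00 → 41 rows.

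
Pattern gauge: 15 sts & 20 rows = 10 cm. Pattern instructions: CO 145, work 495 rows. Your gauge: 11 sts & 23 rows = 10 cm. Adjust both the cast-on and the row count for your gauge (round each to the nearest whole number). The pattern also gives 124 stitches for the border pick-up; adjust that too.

Cast on 106 stitches; work 569 rows; border pick-up 91 stitches.

Stitches: 145 × 11/15 = 106.33 → 106.
Rows: 495 × 23/20 = 569.25 → 569.
border pick-up: 124 × 11/15 = 90.93 → 91.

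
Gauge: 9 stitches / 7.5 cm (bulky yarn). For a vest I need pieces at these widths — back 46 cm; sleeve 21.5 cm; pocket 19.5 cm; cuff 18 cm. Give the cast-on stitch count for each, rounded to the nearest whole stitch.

back 55; sleeve 26; pocket 23; cuff 22.

Rate = 9/7.5 = 1.2 sts per cm.
back: 46 × 1.2 = 55.20 → 55.
sleeve: 21.5 × 1.2 = 25.80 → 26.
pocket: 19.5 × 1.2 = 23.40 → 23.
cuff: 18 × 1.2 = 21.60 → 22.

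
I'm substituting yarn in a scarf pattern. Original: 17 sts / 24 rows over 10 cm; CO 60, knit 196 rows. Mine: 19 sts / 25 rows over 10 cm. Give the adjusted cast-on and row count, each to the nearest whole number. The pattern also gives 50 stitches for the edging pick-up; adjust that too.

Cast on 67 stitches; work 204 rows; edging pick-up 56 stitches.

Stitches: 60 × 19/17 = 67.06 → 67.
Rows: 196 × 25/24 = 204.17 → 204.
edging pick-up: 50 × 19/17 = 55.88 → 56.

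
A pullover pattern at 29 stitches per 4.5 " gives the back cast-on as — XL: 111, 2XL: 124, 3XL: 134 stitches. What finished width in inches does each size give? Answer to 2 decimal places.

XL 17.22 inches; 2XL 19.24 inches; 3XL 20.79 inches.

29/4.5 = 6.444 sts per in.
XL: 111 / 6.444 = 17.224 → 17.22 in.
2XL: 124 / 6.444 = 19.241 → 19.24 in.
3XL: 134 / 6.444 = 20.793 → 20.79 in.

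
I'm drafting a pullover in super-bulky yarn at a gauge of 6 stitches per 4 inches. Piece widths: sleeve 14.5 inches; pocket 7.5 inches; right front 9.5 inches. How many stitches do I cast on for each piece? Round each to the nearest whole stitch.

sleeve 22; pocket 11; right front 14.

Rate = 6/4 = 1.5 sts per in.
sleeve: 14.5 × 1.5 = 21.75 → 22.
pocket: 7.5 × 1.5 = 11.25 → 11.
right front: 9.5 × 1.5 = 14.25 → 14.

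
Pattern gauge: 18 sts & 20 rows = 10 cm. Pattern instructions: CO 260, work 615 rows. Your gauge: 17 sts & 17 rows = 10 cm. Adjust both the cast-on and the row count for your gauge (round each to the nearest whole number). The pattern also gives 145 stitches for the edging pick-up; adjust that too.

Cast on 246 stitches; work 523 rows; edging pick-up 137 stitches.

Stitches: 260 × 17/18 = 245.56 → 246.
Rows: 615 × 17/20 = 522.75 → 523.
edging pick-up: 145 × 17/18 = 136.94 → 137.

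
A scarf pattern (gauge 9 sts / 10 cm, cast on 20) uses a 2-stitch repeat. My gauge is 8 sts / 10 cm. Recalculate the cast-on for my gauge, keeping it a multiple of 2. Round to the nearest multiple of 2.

20 × 8 / 9 = 17.78.
Nearest multiple of 2: 18.

Cast on 18 stitches.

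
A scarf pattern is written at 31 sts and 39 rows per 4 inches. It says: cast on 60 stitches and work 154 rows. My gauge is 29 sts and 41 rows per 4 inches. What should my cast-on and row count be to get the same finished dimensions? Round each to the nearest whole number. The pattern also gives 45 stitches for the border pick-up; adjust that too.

Cast on 56 stitches; work 162 rows; border pick-up 42 stitches.

Stitches: 60 × 29/31 = 56.13 → 56.
Rows: 154 × 41/39 = 161.90 → 162.
border pick-up: 45 × 29/31 = 42.10 → 42.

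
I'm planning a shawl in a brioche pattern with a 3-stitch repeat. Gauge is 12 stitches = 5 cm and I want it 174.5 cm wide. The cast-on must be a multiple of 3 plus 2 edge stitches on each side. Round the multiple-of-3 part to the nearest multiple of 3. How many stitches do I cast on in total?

Cast on 418 stitches.

12 / 5 = 2.4 sts per cm.
174.5 × 2.4 = 418.80 sts.
Less 4 edge sts → 414.80 for the repeat.
Nearest multiple of 3: 414.
Add back 4 edge sts → 418.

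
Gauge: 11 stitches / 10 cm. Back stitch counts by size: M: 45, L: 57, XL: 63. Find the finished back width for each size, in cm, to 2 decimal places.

11/10 = 1.1 sts per cm.
M: 45 / 1.1 = 40.909 → 40.91 cm.
L: 57 / 1.1 = 51.818 → 51.82 cm.
XL: 63 / 1.1 = 57.273 → 57.27 cm.

M 40.91 cm; L 51.82 cm; XL 57.27 cm.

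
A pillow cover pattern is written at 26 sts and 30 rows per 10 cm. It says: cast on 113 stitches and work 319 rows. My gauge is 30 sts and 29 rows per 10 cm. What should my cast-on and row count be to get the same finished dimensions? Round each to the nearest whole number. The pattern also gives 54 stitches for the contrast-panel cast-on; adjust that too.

Stitches: 113 × 30/26 = 130.38 → 130.
Rows: 319 × 29/30 = 308.37 → 308.
contrast-panel cast-on: 54 × 30/26 = 62.31 → 62.

Cast on 130 stitches; work 308 rows; contrast-panel cast-on 62 stitches.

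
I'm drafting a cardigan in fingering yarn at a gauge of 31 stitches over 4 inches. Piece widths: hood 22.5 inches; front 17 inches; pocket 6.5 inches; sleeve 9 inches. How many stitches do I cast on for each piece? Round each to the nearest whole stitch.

Rate = 31/4 = 7.75 sts per in.
hood: 22.5 × 7.75 = 174.38 → 174.
front: 17 × 7.75 = 131.75 → 132.
pocket: 6.5 × 7.75 = 50.38 → 50.
sleeve: 9 × 7.75 = 69.75 → 70.

hood 174; front 132; pocket 50; sleeve 70.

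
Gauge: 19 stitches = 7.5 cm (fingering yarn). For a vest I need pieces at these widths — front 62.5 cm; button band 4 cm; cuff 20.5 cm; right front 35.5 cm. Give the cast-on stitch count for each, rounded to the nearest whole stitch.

Rate = 19/7.5 = 2.533 sts per cm.
front: 62.5 × 2.533 = 158.33 → 158.
button band: 4 × 2.533 = 10.13 → 10.
cuff: 20.5 × 2.533 = 51.93 → 52.
right front: 35.5 × 2.533 = 89.93 → 90.

front 158; button band 10; cuff 52; right front 90.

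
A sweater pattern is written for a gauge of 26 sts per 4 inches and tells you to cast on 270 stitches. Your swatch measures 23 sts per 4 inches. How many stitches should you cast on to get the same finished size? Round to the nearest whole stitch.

239 stitches.

Scale factor = 23 / 26 = 0.885.
270 × 23 / 26 = 238.85 sts.
→ 239 sts.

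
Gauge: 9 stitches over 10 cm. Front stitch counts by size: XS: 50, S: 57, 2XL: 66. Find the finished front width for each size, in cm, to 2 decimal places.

9/10 = 0.9 sts per cm.
XS: 50 / 0.9 = 55.556 → 55.56 cm.
S: 57 / 0.9 = 63.333 → 63.33 cm.
2XL: 66 / 0.9 = 73.333 → 73.33 cm.

XS 55.56 cm; S 63.33 cm; 2XL 73.33 cm.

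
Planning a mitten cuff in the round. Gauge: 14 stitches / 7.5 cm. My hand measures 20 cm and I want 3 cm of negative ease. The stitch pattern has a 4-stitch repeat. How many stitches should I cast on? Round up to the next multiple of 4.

Cast on 32 stitches.

Finished = 20 − 3 = 17 cm.
14 / 7.5 = 1.867 sts/cm.
17 × 1.867 = 31.73 sts.
Next multiple of 4: 32.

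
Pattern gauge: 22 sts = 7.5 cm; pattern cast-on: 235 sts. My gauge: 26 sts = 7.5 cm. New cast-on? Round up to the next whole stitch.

CO 278 sts.

Scale factor = 26 / 22 = 1.182.
235 × 26 / 22 = 277.73 sts.
→ 278 sts.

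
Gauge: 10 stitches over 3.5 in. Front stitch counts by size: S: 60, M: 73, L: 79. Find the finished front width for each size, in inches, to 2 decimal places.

10/3.5 = 2.857 sts per in.
S: 60 / 2.857 = 21.000 → 21.00 in.
M: 73 / 2.857 = 25.550 → 25.55 in.
L: 79 / 2.857 = 27.650 → 27.65 in.

S 21.00 inches; M 25.55 inches; L 27.65 inches.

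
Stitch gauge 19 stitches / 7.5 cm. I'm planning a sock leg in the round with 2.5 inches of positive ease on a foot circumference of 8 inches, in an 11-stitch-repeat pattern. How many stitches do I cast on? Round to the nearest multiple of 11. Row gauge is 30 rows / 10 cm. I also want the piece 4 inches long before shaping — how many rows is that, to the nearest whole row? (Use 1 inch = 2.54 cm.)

Cast on 66 stitches; work 30 rows.

Finished = 8 + 2.5 = 10.5 inches.
10.5 inches × 2.54 = 26.67 cm.
19/7.5 = 2.533 sts per cm; 26.67 × 2.533 = 67.56 sts.
Nearest multiple of 11 → 66.
4 inches = 10.16 cm; × 3 = 30.48 → 30 rows.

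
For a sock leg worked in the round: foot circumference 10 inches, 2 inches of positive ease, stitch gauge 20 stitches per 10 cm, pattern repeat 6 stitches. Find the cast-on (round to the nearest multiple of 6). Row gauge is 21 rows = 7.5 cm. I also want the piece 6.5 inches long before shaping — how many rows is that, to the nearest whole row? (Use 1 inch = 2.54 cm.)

Cast on 60 stitches; work 46 rows.

Finished = 10 + 2 = 12 inches.
12 inches × 2.54 = 30.48 cm.
20/10 = 2 sts per cm; 30.48 × 2 = 60.96 sts.
Nearest multiple of 6 → 60.
6.5 inches = 16.51 cm; × 2.8 = 46.23 → 46 rows.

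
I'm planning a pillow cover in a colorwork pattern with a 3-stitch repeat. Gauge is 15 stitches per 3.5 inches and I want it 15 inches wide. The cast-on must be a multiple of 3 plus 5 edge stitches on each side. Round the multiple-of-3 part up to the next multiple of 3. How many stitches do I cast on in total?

67 stitches.

15 / 3.5 = 4.286 sts per inch.
15 × 4.286 = 64.29 sts.
Less 10 edge sts → 54.29 for the repeat.
Next multiple of 3: 57.
Add back 10 edge sts → 67.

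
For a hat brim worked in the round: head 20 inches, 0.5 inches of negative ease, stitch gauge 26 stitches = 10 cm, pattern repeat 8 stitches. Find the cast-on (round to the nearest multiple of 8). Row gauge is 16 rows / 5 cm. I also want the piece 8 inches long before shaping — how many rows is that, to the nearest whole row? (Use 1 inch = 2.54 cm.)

Cast on 128 stitches; work 65 rows.

Finished = 20 − 0.5 = 19.5 inches.
19.5 inches × 2.54 = 49.53 cm.
26/10 = 2.6 sts per cm; 49.53 × 2.6 = 128.78 sts.
Nearest multiple of 8 → 128.
8 inches = 20.32 cm; × 3.2 = 65.02 → 65 rows.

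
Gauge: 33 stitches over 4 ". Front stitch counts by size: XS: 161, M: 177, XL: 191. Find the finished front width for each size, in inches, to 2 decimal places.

33/4 = 8.25 sts per in.
XS: 161 / 8.25 = 19.515 → 19.52 in.
M: 177 / 8.25 = 21.455 → 21.45 in.
XL: 191 / 8.25 = 23.152 → 23.15 in.

XS 19.52 inches; M 21.45 inches; XL 23.15 inches.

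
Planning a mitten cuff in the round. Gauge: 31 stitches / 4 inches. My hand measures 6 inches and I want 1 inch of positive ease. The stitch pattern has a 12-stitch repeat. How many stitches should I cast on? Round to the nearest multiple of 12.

Cast on 60 stitches.

Finished = 6 + 1 = 7 inches.
31 / 4 = 7.75 sts/in.
7 × 7.75 = 54.25 sts.
Nearest multiple of 12: 60.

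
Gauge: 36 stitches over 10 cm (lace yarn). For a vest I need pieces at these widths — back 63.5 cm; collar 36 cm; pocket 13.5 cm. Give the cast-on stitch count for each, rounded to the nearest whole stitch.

Rate = 36/10 = 3.6 sts per cm.
back: 63.5 × 3.6 = 228.60 → 229.
collar: 36 × 3.6 = 129.60 → 130.
pocket: 13.5 × 3.6 = 48.60 → 49.

back 229; collar 130; pocket 49.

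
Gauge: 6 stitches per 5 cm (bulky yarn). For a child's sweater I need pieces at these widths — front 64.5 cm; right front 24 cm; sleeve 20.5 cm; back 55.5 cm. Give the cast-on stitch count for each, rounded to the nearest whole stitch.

Rate = 6/5 = 1.2 sts per cm.
front: 64.5 × 1.2 = 77.40 → 77.
right front: 24 × 1.2 = 28.80 → 29.
sleeve: 20.5 × 1.2 = 24.60 → 25.
back: 55.5 × 1.2 = 66.60 → 67.

front 77; right front 29; sleeve 25; back 67.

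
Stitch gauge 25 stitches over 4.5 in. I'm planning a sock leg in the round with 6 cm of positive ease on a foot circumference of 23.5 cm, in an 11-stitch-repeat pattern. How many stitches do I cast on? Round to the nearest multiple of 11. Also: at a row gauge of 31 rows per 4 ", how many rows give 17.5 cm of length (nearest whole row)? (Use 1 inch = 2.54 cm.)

Finished = 23.5 + 6 = 29.5 cm.
29.5 cm × 1/2.54 = 11.61 inches.
25/4.5 = 5.556 sts per in; 11.61 × 5.556 = 64.52 sts.
Nearest multiple of 11 → 66.
17.5 cm = 6.89 inches; × 7.75 = 53.40 → 53 rows.

Cast on 66 stitches; work 53 rows.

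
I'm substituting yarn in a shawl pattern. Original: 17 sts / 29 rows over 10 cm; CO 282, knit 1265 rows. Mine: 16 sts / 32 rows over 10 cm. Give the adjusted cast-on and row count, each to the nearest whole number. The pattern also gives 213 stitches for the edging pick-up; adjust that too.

Stitches: 282 × 16/17 = 265.41 → 265.
Rows: 1265 × 32/29 = 1395.86 → 1396.
edging pick-up: 213 × 16/17 = 200.47 → 200.

Cast on 265 stitches; work 1396 rows; edging pick-up 200 stitches.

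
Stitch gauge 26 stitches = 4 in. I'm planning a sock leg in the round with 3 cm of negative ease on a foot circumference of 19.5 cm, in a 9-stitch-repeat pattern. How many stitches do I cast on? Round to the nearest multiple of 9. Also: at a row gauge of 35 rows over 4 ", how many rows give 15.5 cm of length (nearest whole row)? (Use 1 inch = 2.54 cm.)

Finished = 19.5 − 3 = 16.5 cm.
16.5 cm × 1/2.54 = 6.50 inches.
26/4 = 6.5 sts per in; 6.50 × 6.5 = 42.22 sts.
Nearest multiple of 9 → 45.
15.5 cm = 6.10 inches; × 8.75 = 53.40 → 53 rows.

Cast on 45 stitches; work 53 rows.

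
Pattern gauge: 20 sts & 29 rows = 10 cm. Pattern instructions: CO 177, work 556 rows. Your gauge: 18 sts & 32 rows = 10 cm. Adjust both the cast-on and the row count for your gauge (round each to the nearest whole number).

Stitches: 177 × 18/20 = 159.30 → 159.
Rows: 556 × 32/29 = 613.52 → 614.

Cast on 159 stitches; work 614 rows.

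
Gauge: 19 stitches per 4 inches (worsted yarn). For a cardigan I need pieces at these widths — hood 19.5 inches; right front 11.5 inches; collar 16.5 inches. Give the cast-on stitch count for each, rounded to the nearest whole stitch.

hood 93; right front 55; collar 78.

Rate = 19/4 = 4.75 sts per in.
hood: 19.5 × 4.75 = 92.62 → 93.
right front: 11.5 × 4.75 = 54.62 → 55.
collar: 16.5 × 4.75 = 78.38 → 78.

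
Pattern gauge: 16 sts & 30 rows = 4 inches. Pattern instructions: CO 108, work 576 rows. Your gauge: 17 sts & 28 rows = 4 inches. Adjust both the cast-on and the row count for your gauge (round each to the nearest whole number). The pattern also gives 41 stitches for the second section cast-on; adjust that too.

Stitches: 108 × 17/16 = 114.75 → 115.
Rows: 576 × 28/30 = 537.60 → 538.
second section cast-on: 41 × 17/16 = 43.56 → 44.

Cast on 115 stitches; work 538 rows; second section cast-on 44 stitches.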